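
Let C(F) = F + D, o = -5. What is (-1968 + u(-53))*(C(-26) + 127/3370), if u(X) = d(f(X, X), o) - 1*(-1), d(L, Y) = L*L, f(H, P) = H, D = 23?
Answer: -4202843/1685 ≈ -2494.3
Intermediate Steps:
C(F) = 23 + F (C(F) = F + 23 = 23 + F)
d(L, Y) = L²
u(X) = 1 + X² (u(X) = X² - 1*(-1) = X² + 1 = 1 + X²)
(-1968 + u(-53))*(C(-26) + 127/3370) = (-1968 + (1 + (-53)²))*((23 - 26) + 127/3370) = (-1968 + (1 + 2809))*(-3 + 127*(1/3370)) = (-1968 + 2810)*(-3 + 127/3370) = 842*(-9983/3370) = -4202843/1685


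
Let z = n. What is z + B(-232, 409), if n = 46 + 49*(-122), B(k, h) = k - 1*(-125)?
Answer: -6039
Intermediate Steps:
B(k, h) = 125 + k (B(k, h) = k + 125 = 125 + k)
n = -5932 (n = 46 - 5978 = -5932)
z = -5932
z + B(-232, 409) = -5932 + (125 - 232) = -5932 - 107 = -6039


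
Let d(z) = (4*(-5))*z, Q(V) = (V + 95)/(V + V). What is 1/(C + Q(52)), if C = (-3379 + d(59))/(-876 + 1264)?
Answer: -104/1075 ≈ -0.096744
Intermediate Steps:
Q(V) = (95 + V)/(2*V) (Q(V) = (95 + V)/((2*V)) = (95 + V)*(1/(2*V)) = (95 + V)/(2*V))
d(z) = -20*z
C = -47/4 (C = (-3379 - 20*59)/(-876 + 1264) = (-3379 - 1180)/388 = -4559*1/388 = -47/4 ≈ -11.750)
1/(C + Q(52)) = 1/(-47/4 + (½)*(95 + 52)/52) = 1/(-47/4 + (½)*(1/52)*147) = 1/(-47/4 + 147/104) = 1/(-1075/104) = -104/1075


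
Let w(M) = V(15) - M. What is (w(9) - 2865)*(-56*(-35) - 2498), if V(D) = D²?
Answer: 1425162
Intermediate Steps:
w(M) = 225 - M (w(M) = 15² - M = 225 - M)
(w(9) - 2865)*(-56*(-35) - 2498) = ((225 - 1*9) - 2865)*(-56*(-35) - 2498) = ((225 - 9) - 2865)*(1960 - 2498) = (216 - 2865)*(-538) = -2649*(-538) = 1425162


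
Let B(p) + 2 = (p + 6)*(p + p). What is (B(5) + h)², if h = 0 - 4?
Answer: 10816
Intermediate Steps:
B(p) = -2 + 2*p*(6 + p) (B(p) = -2 + (p + 6)*(p + p) = -2 + (6 + p)*(2*p) = -2 + 2*p*(6 + p))
h = -4
(B(5) + h)² = ((-2 + 2*5² + 12*5) - 4)² = ((-2 + 2*25 + 60) - 4)² = ((-2 + 50 + 60) - 4)² = (108 - 4)² = 104² = 10816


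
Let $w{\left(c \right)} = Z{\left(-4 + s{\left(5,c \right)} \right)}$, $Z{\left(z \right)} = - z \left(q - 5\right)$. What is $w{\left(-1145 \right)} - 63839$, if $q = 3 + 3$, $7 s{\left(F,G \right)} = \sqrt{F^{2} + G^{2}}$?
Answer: $-63835 - \frac{5 \sqrt{52442}}{7} \approx -63999.0$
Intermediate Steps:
$s{\left(F,G \right)} = \frac{\sqrt{F^{2} + G^{2}}}{7}$
$q = 6$
$Z{\left(z \right)} = - z$ ($Z{\left(z \right)} = - z \left(6 - 5\right) = - z 1 = - z$)
$w{\left(c \right)} = 4 - \frac{\sqrt{25 + c^{2}}}{7}$ ($w{\left(c \right)} = - (-4 + \frac{\sqrt{5^{2} + c^{2}}}{7}) = - (-4 + \frac{\sqrt{25 + c^{2}}}{7}) = 4 - \frac{\sqrt{25 + c^{2}}}{7}$)
$w{\left(-1145 \right)} - 63839 = \left(4 - \frac{\sqrt{25 + \left(-1145\right)^{2}}}{7}\right) - 63839 = \left(4 - \frac{\sqrt{25 + 1311025}}{7}\right) - 63839 = \left(4 - \frac{\sqrt{1311050}}{7}\right) - 63839 = \left(4 - \frac{5 \sqrt{52442}}{7}\right) - 63839 = -63835 - \frac{5 \sqrt{52442}}{7}$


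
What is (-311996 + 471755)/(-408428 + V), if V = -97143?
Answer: -159759/505571 ≈ -0.31600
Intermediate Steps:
(-311996 + 471755)/(-408428 + V) = (-311996 + 471755)/(-408428 - 97143) = 159759/(-505571) = 159759*(-1/505571) = -159759/505571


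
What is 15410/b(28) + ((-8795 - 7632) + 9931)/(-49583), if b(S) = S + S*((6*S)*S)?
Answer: 161985707/653206442 ≈ 0.24799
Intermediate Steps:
b(S) = S + 6*S³ (b(S) = S + S*(6*S²) = S + 6*S³)
15410/b(28) + ((-8795 - 7632) + 9931)/(-49583) = 15410/(28 + 6*28³) + ((-8795 - 7632) + 9931)/(-49583) = 15410/(28 + 6*21952) + (-16427 + 9931)*(-1/49583) = 15410/(28 + 131712) - 6496*(-1/49583) = 15410/131740 + 6496/49583 = 15410*(1/131740) + 6496/49583 = 1541/13174 + 6496/49583 = 161985707/653206442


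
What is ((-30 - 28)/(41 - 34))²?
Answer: 3364/49 ≈ 68.653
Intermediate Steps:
((-30 - 28)/(41 - 34))² = (-58/7)² = 3364/49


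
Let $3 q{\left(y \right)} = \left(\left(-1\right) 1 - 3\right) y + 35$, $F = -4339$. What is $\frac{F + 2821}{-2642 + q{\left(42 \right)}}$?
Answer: $\frac{4554}{8059} \approx 0.56508$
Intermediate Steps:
$q{\left(y \right)} = \frac{35}{3} - \frac{4 y}{3}$ ($q{\left(y \right)} = \frac{\left(\left(-1\right) 1 - 3\right) y + 35}{3} = \frac{\left(-1 - 3\right) y + 35}{3} = \frac{- 4 y + 35}{3} = \frac{35 - 4 y}{3} = \frac{35}{3} - \frac{4 y}{3}$)
$\frac{F + 2821}{-2642 + q{\left(42 \right)}} = \frac{-4339 + 2821}{-2642 + \left(\frac{35}{3} - 56\right)} = - \frac{1518}{-2642 + \left(\frac{35}{3} - 56\right)} = - \frac{1518}{-2642 - \frac{133}{3}} = - \frac{1518}{- \frac{8059}{3}} = \left(-1518\right) \left(- \frac{3}{8059}\right) = \frac{4554}{8059}$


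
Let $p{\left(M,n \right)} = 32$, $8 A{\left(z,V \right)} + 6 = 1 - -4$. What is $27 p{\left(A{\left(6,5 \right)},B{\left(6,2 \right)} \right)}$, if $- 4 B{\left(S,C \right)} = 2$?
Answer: $864$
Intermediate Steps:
$B{\left(S,C \right)} = - \frac{1}{2}$ ($B{\left(S,C \right)} = \left(- \frac{1}{4}\right) 2 = - \frac{1}{2}$)
$A{\left(z,V \right)} = - \frac{1}{8}$ ($A{\left(z,V \right)} = - \frac{3}{4} + \frac{1 - -4}{8} = - \frac{3}{4} + \frac{1 + 4}{8} = - \frac{3}{4} + \frac{1}{8} \cdot 5 = - \frac{3}{4} + \frac{5}{8} = - \frac{1}{8}$)
$27 p{\left(A{\left(6,5 \right)},B{\left(6,2 \right)} \right)} = 27 \cdot 32 = 864$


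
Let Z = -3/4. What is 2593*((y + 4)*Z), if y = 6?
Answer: -38895/2 ≈ -19448.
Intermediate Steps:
Z = -3/4 (Z = -3*1/4 = -3/4 ≈ -0.75000)
2593*((y + 4)*Z) = 2593*((6 + 4)*(-3/4)) = 2593*(10*(-3/4)) = 2593*(-15/2) = -38895/2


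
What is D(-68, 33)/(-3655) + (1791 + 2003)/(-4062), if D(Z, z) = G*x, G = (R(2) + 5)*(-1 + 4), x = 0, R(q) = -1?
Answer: -1897/2031 ≈ -0.93402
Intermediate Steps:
G = 12 (G = (-1 + 5)*(-1 + 4) = 4*3 = 12)
D(Z, z) = 0 (D(Z, z) = 12*0 = 0)
D(-68, 33)/(-3655) + (1791 + 2003)/(-4062) = 0/(-3655) + (1791 + 2003)/(-4062) = 0*(-1/3655) + 3794*(-1/4062) = 0 - 1897/2031 = -1897/2031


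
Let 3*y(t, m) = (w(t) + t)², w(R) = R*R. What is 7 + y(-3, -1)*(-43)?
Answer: -509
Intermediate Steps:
w(R) = R²
y(t, m) = (t + t²)²/3 (y(t, m) = (t² + t)²/3 = (t + t²)²/3)
7 + y(-3, -1)*(-43) = 7 + ((⅓)*(-3)²*(1 - 3)²)*(-43) = 7 + ((⅓)*9*(-2)²)*(-43) = 7 + ((⅓)*9*4)*(-43) = 7 + 12*(-43) = 7 - 516 = -509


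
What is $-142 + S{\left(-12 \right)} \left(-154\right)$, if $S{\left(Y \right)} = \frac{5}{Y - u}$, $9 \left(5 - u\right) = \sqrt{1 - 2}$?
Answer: $- \frac{226393}{2341} + \frac{693 i}{2341} \approx -96.708 + 0.29603 i$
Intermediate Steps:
$u = 5 - \frac{i}{9}$ ($u = 5 - \frac{\sqrt{1 - 2}}{9} = 5 - \frac{\sqrt{-1}}{9} = 5 - \frac{i}{9} \approx 5.0 - 0.11111 i$)
$S{\left(Y \right)} = \frac{5}{-5 + Y + \frac{i}{9}}$ ($S{\left(Y \right)} = \frac{5}{Y - \left(5 - \frac{i}{9}\right)} = \frac{5}{-5 + Y + \frac{i}{9}}$)
$-142 + S{\left(-12 \right)} \left(-154\right) = -142 + \frac{45}{-45 + i + 9 \left(-12\right)} \left(-154\right) = -142 + \frac{45}{-45 + i - 108} \left(-154\right) = -142 + \frac{45}{-153 + i} \left(-154\right) = -142 + 45 \frac{-153 - i}{23410} \left(-154\right) = -142 + \frac{9 \left(-153 - i\right)}{4682} \left(-154\right) = -142 - \frac{693 \left(-153 - i\right)}{2341}$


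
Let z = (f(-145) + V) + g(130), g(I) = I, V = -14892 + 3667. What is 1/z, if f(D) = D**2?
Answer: 1/9930 ≈ 0.00010070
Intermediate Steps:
V = -11225
z = 9930 (z = ((-145)**2 - 11225) + 130 = (21025 - 11225) + 130 = 9800 + 130 = 9930)
1/z = 1/9930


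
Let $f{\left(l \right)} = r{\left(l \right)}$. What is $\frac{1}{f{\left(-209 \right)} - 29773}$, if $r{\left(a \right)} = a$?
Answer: $- \frac{1}{29982} \approx -3.3353 \cdot 10^{-5}$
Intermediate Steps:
$f{\left(l \right)} = l$
$\frac{1}{f{\left(-209 \right)} - 29773} = \frac{1}{-209 - 29773} = \frac{1}{-29982} = - \frac{1}{29982}$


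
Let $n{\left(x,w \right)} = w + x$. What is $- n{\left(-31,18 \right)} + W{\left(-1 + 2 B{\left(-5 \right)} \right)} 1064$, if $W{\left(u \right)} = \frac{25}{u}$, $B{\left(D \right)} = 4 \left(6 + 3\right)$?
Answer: $\frac{27523}{71} \approx 387.65$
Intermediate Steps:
$B{\left(D \right)} = 36$ ($B{\left(D \right)} = 4 \cdot 9 = 36$)
$- n{\left(-31,18 \right)} + W{\left(-1 + 2 B{\left(-5 \right)} \right)} 1064 = - (18 - 31) + \frac{25}{-1 + 2 \cdot 36} \cdot 1064 = \left(-1\right) \left(-13\right) + \frac{25}{-1 + 72} \cdot 1064 = 13 + \frac{25}{71} \cdot 1064 = 13 + \frac{26600}{71} = \frac{27523}{71}$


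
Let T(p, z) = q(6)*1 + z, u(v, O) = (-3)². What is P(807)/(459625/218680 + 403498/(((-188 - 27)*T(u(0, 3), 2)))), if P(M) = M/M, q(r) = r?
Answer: -9403240/2186159691 ≈ -0.0043013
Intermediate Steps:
P(M) = 1
u(v, O) = 9
T(p, z) = 6 + z (T(p, z) = 6*1 + z = 6 + z)
P(807)/(459625/218680 + 403498/(((-188 - 27)*T(u(0, 3), 2)))) = 1/(459625/218680 + 403498/(((-188 - 27)*(6 + 2)))) = 1/(459625*(1/218680) + 403498/((-215*8))) = 1/(91925/43736 + 403498/(-1720)) = 1/(91925/43736 + 403498*(-1/1720)) = 1/(91925/43736 - 201749/860) = 1/(-2186159691/9403240) = 1*(-9403240/2186159691) = -9403240/2186159691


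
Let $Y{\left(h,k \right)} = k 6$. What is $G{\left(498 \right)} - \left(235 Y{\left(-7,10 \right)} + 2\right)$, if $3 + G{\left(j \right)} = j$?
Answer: $-13607$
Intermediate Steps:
$Y{\left(h,k \right)} = 6 k$
$G{\left(j \right)} = -3 + j$
$G{\left(498 \right)} - \left(235 Y{\left(-7,10 \right)} + 2\right) = \left(-3 + 498\right) - \left(235 \cdot 6 \cdot 10 + 2\right) = 495 - \left(235 \cdot 60 + 2\right) = 495 - \left(14100 + 2\right) = 495 - 14102 = -13607$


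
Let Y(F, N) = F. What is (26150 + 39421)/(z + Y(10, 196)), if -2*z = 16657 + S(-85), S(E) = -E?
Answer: -21857/2787 ≈ -7.8425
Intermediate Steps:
z = -8371 (z = -(16657 - 1*(-85))/2 = -(16657 + 85)/2 = -½*16742 = -8371)
(26150 + 39421)/(z + Y(10, 196)) = (26150 + 39421)/(-8371 + 10) = 65571/(-8361) = 65571*(-1/8361) = -21857/2787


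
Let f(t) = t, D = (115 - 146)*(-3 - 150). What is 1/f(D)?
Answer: 1/4743 ≈ 0.00021084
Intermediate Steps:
D = 4743 (D = -31*(-153) = 4743)
1/f(D) = 1/4743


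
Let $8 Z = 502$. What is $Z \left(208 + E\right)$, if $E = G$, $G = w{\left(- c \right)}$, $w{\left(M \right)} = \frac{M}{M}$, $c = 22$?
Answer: $\frac{52459}{4} \approx 13115.0$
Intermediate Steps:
$w{\left(M \right)} = 1$
$G = 1$
$E = 1$
$Z = \frac{251}{4}$ ($Z = \frac{1}{8} \cdot 502 = \frac{251}{4} \approx 62.75$)
$Z \left(208 + E\right) = \frac{251 \left(208 + 1\right)}{4} = \frac{251}{4} \cdot 209 = \frac{52459}{4}$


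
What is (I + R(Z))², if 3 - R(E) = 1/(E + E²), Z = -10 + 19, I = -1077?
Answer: 9343348921/8100 ≈ 1.1535e+6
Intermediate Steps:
Z = 9
R(E) = 3 - 1/(E + E²)
(I + R(Z))² = (-1077 + (-1 + 3*9 + 3*9²)/(9*(1 + 9)))² = (-1077 + (⅑)*(-1 + 27 + 3*81)/10)² = (-1077 + (⅑)*(⅒)*(-1 + 27 + 243))² = (-1077 + (⅑)*(⅒)*269)² = (-1077 + 269/90)² = (-96661/90)² = 9343348921/8100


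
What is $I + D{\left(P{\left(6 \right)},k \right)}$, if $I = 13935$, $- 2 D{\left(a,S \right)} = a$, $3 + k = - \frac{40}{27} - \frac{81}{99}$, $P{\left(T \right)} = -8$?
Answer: $13939$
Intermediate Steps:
$k = - \frac{1574}{297}$ ($k = -3 - \left(\frac{9}{11} + \frac{40}{27}\right) = -3 - \frac{683}{297} = - \frac{1574}{297} \approx -5.2997$)
$D{\left(a,S \right)} = - \frac{a}{2}$
$I + D{\left(P{\left(6 \right)},k \right)} = 13935 - -4 = 13935 + 4 = 13939$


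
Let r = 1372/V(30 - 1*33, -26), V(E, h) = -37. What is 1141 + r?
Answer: 40845/37 ≈ 1103.9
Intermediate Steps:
r = -1372/37 (r = 1372/(-37) = 1372*(-1/37) = -1372/37 ≈ -37.081)
1141 + r = 1141 - 1372/37 = 40845/37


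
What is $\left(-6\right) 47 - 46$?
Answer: $-328$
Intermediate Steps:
$\left(-6\right) 47 - 46 = -282 - 46 = -328$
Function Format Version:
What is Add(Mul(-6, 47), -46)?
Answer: -328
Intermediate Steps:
Add(Mul(-6, 47), -46) = Add(-282, -46) = -328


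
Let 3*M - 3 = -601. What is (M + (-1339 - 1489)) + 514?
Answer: -7540/3 ≈ -2513.3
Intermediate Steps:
M = -598/3 (M = 1 + (1/3)*(-601) = 1 - 601/3 = -598/3 ≈ -199.33)
(M + (-1339 - 1489)) + 514 = (-598/3 + (-1339 - 1489)) + 514 = (-598/3 - 2828) + 514 = -9082/3 + 514 = -7540/3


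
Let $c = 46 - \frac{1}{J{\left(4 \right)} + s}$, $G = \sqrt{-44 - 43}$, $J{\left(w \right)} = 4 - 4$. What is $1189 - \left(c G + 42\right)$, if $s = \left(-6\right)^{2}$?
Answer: $1147 - \frac{1655 i \sqrt{87}}{36} \approx 1147.0 - 428.8 i$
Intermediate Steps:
$J{\left(w \right)} = 0$ ($J{\left(w \right)} = 4 - 4 = 0$)
$s = 36$
$G = i \sqrt{87}$ ($G = \sqrt{-87} = i \sqrt{87} \approx 9.3274 i$)
$c = \frac{1655}{36}$ ($c = 46 - \frac{1}{0 + 36} = 46 - \frac{1}{36} = \frac{1655}{36} \approx 45.972$)
$1189 - \left(c G + 42\right) = 1189 - \left(\frac{1655 i \sqrt{87}}{36} + 42\right) = 1189 - \left(42 + \frac{1655 i \sqrt{87}}{36}\right) = 1147 - \frac{1655 i \sqrt{87}}{36}$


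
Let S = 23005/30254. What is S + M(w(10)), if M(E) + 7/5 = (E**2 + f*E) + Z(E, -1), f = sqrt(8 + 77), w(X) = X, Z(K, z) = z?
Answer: 14878977/151270 + 10*sqrt(85) ≈ 190.56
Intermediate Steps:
f = sqrt(85) ≈ 9.2195
S = 23005/30254 (S = 23005*(1/30254) = 23005/30254 ≈ 0.76040)
M(E) = -12/5 + E**2 + E*sqrt(85) (M(E) = -7/5 + ((E**2 + sqrt(85)*E) - 1) = -7/5 + ((E**2 + E*sqrt(85)) - 1) = -7/5 + (-1 + E**2 + E*sqrt(85)) = -12/5 + E**2 + E*sqrt(85))
S + M(w(10)) = 23005/30254 + (-12/5 + 10**2 + 10*sqrt(85)) = 23005/30254 + (-12/5 + 100 + 10*sqrt(85)) = 23005/30254 + (488/5 + 10*sqrt(85)) = 14878977/151270 + 10*sqrt(85)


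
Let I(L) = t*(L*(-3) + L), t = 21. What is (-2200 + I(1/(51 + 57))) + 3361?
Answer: 20891/18 ≈ 1160.6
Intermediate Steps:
I(L) = -42*L (I(L) = 21*(L*(-3) + L) = 21*(-3*L + L) = 21*(-2*L) = -42*L)
(-2200 + I(1/(51 + 57))) + 3361 = (-2200 - 42/(51 + 57)) + 3361 = (-2200 - 42/108) + 3361 = (-2200 - 42*1/108) + 3361 = (-2200 - 7/18) + 3361 = -39607/18 + 3361 = 20891/18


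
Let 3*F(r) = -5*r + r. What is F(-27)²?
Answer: 1296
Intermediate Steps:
F(r) = -4*r/3 (F(r) = (-5*r + r)/3 = (-4*r)/3 = -4*r/3)
F(-27)² = (-4/3*(-27))² = 36² = 1296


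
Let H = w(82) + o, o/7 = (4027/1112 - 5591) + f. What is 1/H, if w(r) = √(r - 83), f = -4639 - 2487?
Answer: -110044564168/9793267448998265 - 1236544*I/9793267448998265 ≈ -1.1237e-5 - 1.2626e-10*I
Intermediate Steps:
f = -7126
w(r) = √(-83 + r)
o = -98960939/1112 (o = 7*((4027/1112 - 5591) - 7126) = 7*(-6213165/1112 - 7126) = 7*(-14137277/1112) = -98960939/1112 ≈ -88994.)
H = -98960939/1112 + I (H = √(-83 + 82) - 98960939/1112 = √(-1) - 98960939/1112 = I - 98960939/1112 = -98960939/1112 + I ≈ -88994.0 + 1.0*I)
1/H = 1/(-98960939/1112 + I) = 1236544*(-98960939/1112 - I)/9793267448998265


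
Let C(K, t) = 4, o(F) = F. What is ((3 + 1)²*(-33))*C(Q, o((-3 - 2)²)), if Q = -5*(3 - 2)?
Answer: -2112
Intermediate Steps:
Q = -5 (Q = -5*1 = -5)
((3 + 1)²*(-33))*C(Q, o((-3 - 2)²)) = ((3 + 1)²*(-33))*4 = (4²*(-33))*4 = (16*(-33))*4 = -528*4 = -2112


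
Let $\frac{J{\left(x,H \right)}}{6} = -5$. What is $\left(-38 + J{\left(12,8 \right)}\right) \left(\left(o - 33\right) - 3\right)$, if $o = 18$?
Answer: $1224$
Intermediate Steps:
$J{\left(x,H \right)} = -30$ ($J{\left(x,H \right)} = 6 \left(-5\right) = -30$)
$\left(-38 + J{\left(12,8 \right)}\right) \left(\left(o - 33\right) - 3\right) = \left(-38 - 30\right) \left(\left(18 - 33\right) - 3\right) = - 68 \left(-15 - 3\right) = \left(-68\right) \left(-18\right) = 1224$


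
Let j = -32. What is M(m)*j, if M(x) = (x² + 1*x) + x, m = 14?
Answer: -7168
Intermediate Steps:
M(x) = x² + 2*x (M(x) = (x² + x) + x = (x + x²) + x = x² + 2*x)
M(m)*j = (14*(2 + 14))*(-32) = (14*16)*(-32) = 224*(-32) = -7168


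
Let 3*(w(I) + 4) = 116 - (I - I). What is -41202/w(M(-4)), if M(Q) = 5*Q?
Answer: -61803/52 ≈ -1188.5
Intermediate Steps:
w(I) = 104/3 (w(I) = -4 + (116 - (I - I))/3 = -4 + (116 - 1*0)/3 = -4 + (116 + 0)/3 = -4 + (1/3)*116 = -4 + 116/3 = 104/3)
-41202/w(M(-4)) = -41202/104/3 = -41202*3/104 = -61803/52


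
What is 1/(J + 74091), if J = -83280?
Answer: -1/9189 ≈ -0.00010883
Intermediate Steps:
1/(J + 74091) = 1/(-83280 + 74091) = 1/(-9189) = -1/9189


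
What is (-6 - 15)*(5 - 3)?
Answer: -42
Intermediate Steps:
(-6 - 15)*(5 - 3) = -21*2 = -42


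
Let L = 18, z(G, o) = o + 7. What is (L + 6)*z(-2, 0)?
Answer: 168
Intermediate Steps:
z(G, o) = 7 + o
(L + 6)*z(-2, 0) = (18 + 6)*(7 + 0) = 24*7 = 168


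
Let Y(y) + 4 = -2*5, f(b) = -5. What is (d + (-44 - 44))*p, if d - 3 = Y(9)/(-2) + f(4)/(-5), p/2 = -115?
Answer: 17710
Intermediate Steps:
p = -230 (p = 2*(-115) = -230)
Y(y) = -14 (Y(y) = -4 - 2*5 = -4 - 10 = -14)
d = 11 (d = 3 + (-14/(-2) - 5/(-5)) = 3 + (-14*(-½) - 5*(-⅕)) = 3 + (7 + 1) = 3 + 8 = 11)
(d + (-44 - 44))*p = (11 + (-44 - 44))*(-230) = (11 - 88)*(-230) = -77*(-230) = 17710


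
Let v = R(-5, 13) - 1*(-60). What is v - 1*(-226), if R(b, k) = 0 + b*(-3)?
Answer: 301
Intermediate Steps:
R(b, k) = -3*b (R(b, k) = 0 - 3*b = -3*b)
v = 75 (v = -3*(-5) - 1*(-60) = 15 + 60 = 75)
v - 1*(-226) = 75 - 1*(-226) = 75 + 226 = 301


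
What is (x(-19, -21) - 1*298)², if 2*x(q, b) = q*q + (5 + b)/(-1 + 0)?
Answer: 47961/4 ≈ 11990.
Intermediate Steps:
x(q, b) = -5/2 + q²/2 - b/2 (x(q, b) = (q*q + (5 + b)/(-1 + 0))/2 = (q² + (5 + b)/(-1))/2 = (q² + (5 + b)*(-1))/2 = (q² + (-5 - b))/2 = (-5 + q² - b)/2 = -5/2 + q²/2 - b/2)
(x(-19, -21) - 1*298)² = ((-5/2 + (½)*(-19)² - ½*(-21)) - 1*298)² = ((-5/2 + (½)*361 + 21/2) - 298)² = ((-5/2 + 361/2 + 21/2) - 298)² = (377/2 - 298)² = (-219/2)² = 47961/4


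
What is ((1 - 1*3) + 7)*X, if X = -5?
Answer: -25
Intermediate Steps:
((1 - 1*3) + 7)*X = ((1 - 1*3) + 7)*(-5) = ((1 - 3) + 7)*(-5) = (-2 + 7)*(-5) = 5*(-5) = -25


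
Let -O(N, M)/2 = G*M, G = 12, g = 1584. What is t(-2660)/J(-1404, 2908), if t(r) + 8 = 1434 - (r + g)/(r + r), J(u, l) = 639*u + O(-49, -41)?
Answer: -1896311/1191908760 ≈ -0.0015910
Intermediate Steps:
O(N, M) = -24*M
J(u, l) = 984 + 639*u (J(u, l) = 639*u - 24*(-41) = 639*u + 984 = 984 + 639*u)
t(r) = 1426 - (1584 + r)/(2*r) (t(r) = -8 + (1434 - (r + 1584)/(r + r)) = -8 + (1434 - (1584 + r)/(2*r)) = 1426 - (1584 + r)/(2*r))
t(-2660)/J(-1404, 2908) = (2851/2 - 792/(-2660))/(984 + 639*(-1404)) = (2851/2 - 792*(-1/2660))/(984 - 897156) = (2851/2 + 198/665)/(-896172) = (1896311/1330)*(-1/896172) = -1896311/1191908760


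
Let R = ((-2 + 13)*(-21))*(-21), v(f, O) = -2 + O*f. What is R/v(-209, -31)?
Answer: 1617/2159 ≈ 0.74896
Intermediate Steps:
R = 4851 (R = (11*(-21))*(-21) = -231*(-21) = 4851)
R/v(-209, -31) = 4851/(-2 - 31*(-209)) = 4851/(-2 + 6479) = 4851/6477 = 4851*(1/6477) = 1617/2159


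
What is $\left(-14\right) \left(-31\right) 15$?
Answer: $6510$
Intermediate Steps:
$\left(-14\right) \left(-31\right) 15 = 434 \cdot 15 = 6510$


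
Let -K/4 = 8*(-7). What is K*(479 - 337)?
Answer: 31808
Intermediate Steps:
K = 224 (K = -32*(-7) = -4*(-56) = 224)
K*(479 - 337) = 224*(479 - 337) = 224*142 = 31808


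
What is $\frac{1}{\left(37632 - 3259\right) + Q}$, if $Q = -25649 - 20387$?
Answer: $- \frac{1}{11663} \approx -8.5741 \cdot 10^{-5}$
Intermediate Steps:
$Q = -46036$
$\frac{1}{\left(37632 - 3259\right) + Q} = \frac{1}{\left(37632 - 3259\right) - 46036} = \frac{1}{34373 - 46036} = \frac{1}{-11663} = - \frac{1}{11663}$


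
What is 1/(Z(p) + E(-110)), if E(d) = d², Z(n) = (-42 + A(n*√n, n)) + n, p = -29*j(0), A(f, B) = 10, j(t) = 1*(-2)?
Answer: 1/12126 ≈ 8.2467e-5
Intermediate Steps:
j(t) = -2
p = 58 (p = -29*(-2) = 58)
Z(n) = -32 + n (Z(n) = (-42 + 10) + n = -32 + n)
1/(Z(p) + E(-110)) = 1/((-32 + 58) + (-110)²) = 1/(26 + 12100) = 1/12126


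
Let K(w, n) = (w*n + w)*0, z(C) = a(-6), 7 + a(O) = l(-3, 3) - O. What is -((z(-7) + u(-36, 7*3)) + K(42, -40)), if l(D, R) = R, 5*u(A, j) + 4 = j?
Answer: -27/5 ≈ -5.4000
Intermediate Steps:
u(A, j) = -⅘ + j/5
a(O) = -4 - O (a(O) = -7 + (3 - O) = -4 - O)
z(C) = 2 (z(C) = -4 - 1*(-6) = -4 + 6 = 2)
K(w, n) = 0 (K(w, n) = (n*w + w)*0 = (w + n*w)*0 = 0)
-((z(-7) + u(-36, 7*3)) + K(42, -40)) = -((2 + (-⅘ + (7*3)/5)) + 0) = -((2 + (-⅘ + (⅕)*21)) + 0) = -((2 + (-⅘ + 21/5)) + 0) = -((2 + 17/5) + 0) = -(27/5 + 0) = -1*27/5 = -27/5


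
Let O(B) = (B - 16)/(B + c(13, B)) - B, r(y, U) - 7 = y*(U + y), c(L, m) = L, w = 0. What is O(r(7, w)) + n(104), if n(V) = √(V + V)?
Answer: -3824/69 + 4*√13 ≈ -40.998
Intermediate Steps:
n(V) = √2*√V (n(V) = √(2*V) = √2*√V)
r(y, U) = 7 + y*(U + y)
O(B) = -B + (-16 + B)/(13 + B) (O(B) = (B - 16)/(B + 13) - B = (-16 + B)/(13 + B) - B = -B + (-16 + B)/(13 + B))
O(r(7, w)) + n(104) = (-16 - (7 + 7² + 0*7)² - 12*(7 + 7² + 0*7))/(13 + (7 + 7² + 0*7)) + √2*√104 = (-16 - (7 + 49 + 0)² - 12*(7 + 49 + 0))/(13 + (7 + 49 + 0)) + √2*(2*√26) = (-16 - 1*56² - 12*56)/(13 + 56) + 4*√13 = (-16 - 1*3136 - 672)/69 + 4*√13 = (-16 - 3136 - 672)/69 + 4*√13 = (1/69)*(-3824) + 4*√13 = -3824/69 + 4*√13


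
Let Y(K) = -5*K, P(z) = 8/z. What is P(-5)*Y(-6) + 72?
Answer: 24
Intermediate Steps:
P(-5)*Y(-6) + 72 = (8/(-5))*(-5*(-6)) + 72 = (8*(-⅕))*30 + 72 = -8/5*30 + 72 = -48 + 72 = 24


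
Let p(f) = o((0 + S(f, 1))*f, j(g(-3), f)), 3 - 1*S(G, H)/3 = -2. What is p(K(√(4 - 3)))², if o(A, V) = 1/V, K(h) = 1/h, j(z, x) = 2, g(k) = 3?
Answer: ¼ ≈ 0.25000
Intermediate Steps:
S(G, H) = 15 (S(G, H) = 9 - 3*(-2) = 9 + 6 = 15)
K(h) = 1/h
o(A, V) = 1/V
p(f) = ½ (p(f) = 1/2 = ½)
p(K(√(4 - 3)))² = (½)² = ¼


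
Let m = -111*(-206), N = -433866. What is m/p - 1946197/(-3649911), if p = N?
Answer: 126821640446/263928714321 ≈ 0.48051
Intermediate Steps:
p = -433866
m = 22866
m/p - 1946197/(-3649911) = 22866/(-433866) - 1946197/(-3649911) = 22866*(-1/433866) - 1946197*(-1/3649911) = -3811/72311 + 1946197/3649911 = 126821640446/263928714321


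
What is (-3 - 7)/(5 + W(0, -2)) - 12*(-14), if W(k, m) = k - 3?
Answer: 163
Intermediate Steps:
W(k, m) = -3 + k
(-3 - 7)/(5 + W(0, -2)) - 12*(-14) = (-3 - 7)/(5 + (-3 + 0)) - 12*(-14) = -10/(5 - 3) + 168 = -10/2 + 168 = -10*1/2 + 168 = -5 + 168 = 163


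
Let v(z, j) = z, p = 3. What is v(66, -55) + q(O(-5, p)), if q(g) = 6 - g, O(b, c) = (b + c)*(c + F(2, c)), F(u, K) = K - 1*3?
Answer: 78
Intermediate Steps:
F(u, K) = -3 + K (F(u, K) = K - 3 = -3 + K)
O(b, c) = (-3 + 2*c)*(b + c) (O(b, c) = (b + c)*(c + (-3 + c)) = (b + c)*(-3 + 2*c) = (-3 + 2*c)*(b + c))
v(66, -55) + q(O(-5, p)) = 66 + (6 - (3**2 - 5*3 - 5*(-3 + 3) + 3*(-3 + 3))) = 66 + (6 - (9 - 15 - 5*0 + 3*0)) = 66 + (6 - (9 - 15 + 0 + 0)) = 66 + (6 - 1*(-6)) = 66 + (6 + 6) = 66 + 12 = 78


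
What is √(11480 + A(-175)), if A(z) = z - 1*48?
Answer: √11257 ≈ 106.10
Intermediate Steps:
A(z) = -48 + z (A(z) = z - 48 = -48 + z)
√(11480 + A(-175)) = √(11480 + (-48 - 175)) = √(11480 - 223) = √11257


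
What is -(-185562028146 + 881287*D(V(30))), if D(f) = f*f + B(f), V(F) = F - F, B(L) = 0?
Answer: 185562028146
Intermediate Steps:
V(F) = 0
D(f) = f² (D(f) = f*f + 0 = f² + 0 = f²)
-(-185562028146 + 881287*D(V(30))) = -881287/(1/(-210558 + 0²)) = -881287/(1/(-210558 + 0)) = -881287/(1/(-210558)) = -881287/(-1/210558) = -881287*(-210558) = 185562028146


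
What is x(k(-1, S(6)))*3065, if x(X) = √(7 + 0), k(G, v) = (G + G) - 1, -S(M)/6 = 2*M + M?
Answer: 3065*√7 ≈ 8109.2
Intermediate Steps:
S(M) = -18*M (S(M) = -6*(2*M + M) = -18*M)
k(G, v) = -1 + 2*G (k(G, v) = 2*G - 1 = -1 + 2*G)
x(X) = √7
x(k(-1, S(6)))*3065 = √7*3065 = 3065*√7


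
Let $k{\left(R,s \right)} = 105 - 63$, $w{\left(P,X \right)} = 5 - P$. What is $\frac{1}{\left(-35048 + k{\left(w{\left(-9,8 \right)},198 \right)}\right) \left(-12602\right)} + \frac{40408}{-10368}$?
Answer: $- \frac{557056621229}{142931178288} \approx -3.8974$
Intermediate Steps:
$k{\left(R,s \right)} = 42$
$\frac{1}{\left(-35048 + k{\left(w{\left(-9,8 \right)},198 \right)}\right) \left(-12602\right)} + \frac{40408}{-10368} = \frac{1}{\left(-35048 + 42\right) \left(-12602\right)} + \frac{40408}{-10368} = \frac{1}{-35006} \left(- \frac{1}{12602}\right) + 40408 \left(- \frac{1}{10368}\right) = \left(- \frac{1}{35006}\right) \left(- \frac{1}{12602}\right) - \frac{5051}{1296} = \frac{1}{441145612} - \frac{5051}{1296} = - \frac{557056621229}{142931178288}$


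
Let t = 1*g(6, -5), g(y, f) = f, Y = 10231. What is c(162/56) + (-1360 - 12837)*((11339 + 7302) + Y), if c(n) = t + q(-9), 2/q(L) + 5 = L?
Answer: -2869270524/7 ≈ -4.0990e+8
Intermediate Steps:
q(L) = 2/(-5 + L)
t = -5 (t = 1*(-5) = -5)
c(n) = -36/7 (c(n) = -5 + 2/(-5 - 9) = -5 + 2/(-14) = -5 + 2*(-1/14) = -5 - 1/7 = -36/7)
c(162/56) + (-1360 - 12837)*((11339 + 7302) + Y) = -36/7 + (-1360 - 12837)*((11339 + 7302) + 10231) = -36/7 - 14197*(18641 + 10231) = -36/7 - 14197*28872 = -36/7 - 409895784 = -2869270524/7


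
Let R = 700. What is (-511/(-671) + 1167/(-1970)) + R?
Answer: 925532613/1321870 ≈ 700.17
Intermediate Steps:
(-511/(-671) + 1167/(-1970)) + R = (-511/(-671) + 1167/(-1970)) + 700 = (-511*(-1/671) + 1167*(-1/1970)) + 700 = (511/671 - 1167/1970) + 700 = 223613/1321870 + 700 = 925532613/1321870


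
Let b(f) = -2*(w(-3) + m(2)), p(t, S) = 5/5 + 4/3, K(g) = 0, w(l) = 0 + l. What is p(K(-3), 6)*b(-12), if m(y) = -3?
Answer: 28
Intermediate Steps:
w(l) = l
p(t, S) = 7/3 (p(t, S) = 5*(⅕) + 4*(⅓) = 1 + 4/3 = 7/3)
b(f) = 12 (b(f) = -2*(-3 - 3) = -2*(-6) = 12)
p(K(-3), 6)*b(-12) = (7/3)*12 = 28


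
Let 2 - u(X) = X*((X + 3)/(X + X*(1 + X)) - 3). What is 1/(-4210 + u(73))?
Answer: -75/299251 ≈ -0.00025063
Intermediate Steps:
u(X) = 2 - X*(-3 + (3 + X)/(X + X*(1 + X))) (u(X) = 2 - X*((X + 3)/(X + X*(1 + X)) - 3) = 2 - X*((3 + X)/(X + X*(1 + X)) - 3) = 2 - X*(-3 + (3 + X)/(X + X*(1 + X))))
1/(-4210 + u(73)) = 1/(-4210 + (1 + 3*73² + 7*73)/(2 + 73)) = 1/(-4210 + (1 + 3*5329 + 511)/75) = 1/(-4210 + (1 + 15987 + 511)/75) = 1/(-4210 + (1/75)*16499) = 1/(-4210 + 16499/75) = 1/(-299251/75) = -75/299251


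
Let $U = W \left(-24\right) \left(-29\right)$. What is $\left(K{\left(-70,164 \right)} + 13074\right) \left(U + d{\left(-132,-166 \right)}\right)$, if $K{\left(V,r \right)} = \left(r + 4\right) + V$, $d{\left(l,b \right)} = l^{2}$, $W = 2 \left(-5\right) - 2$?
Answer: $119496384$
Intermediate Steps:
$W = -12$ ($W = -10 - 2 = -12$)
$K{\left(V,r \right)} = 4 + V + r$ ($K{\left(V,r \right)} = \left(4 + r\right) + V = 4 + V + r$)
$U = -8352$ ($U = \left(-12\right) \left(-24\right) \left(-29\right) = 288 \left(-29\right) = -8352$)
$\left(K{\left(-70,164 \right)} + 13074\right) \left(U + d{\left(-132,-166 \right)}\right) = \left(\left(4 - 70 + 164\right) + 13074\right) \left(-8352 + \left(-132\right)^{2}\right) = \left(98 + 13074\right) \left(-8352 + 17424\right) = 13172 \cdot 9072 = 119496384$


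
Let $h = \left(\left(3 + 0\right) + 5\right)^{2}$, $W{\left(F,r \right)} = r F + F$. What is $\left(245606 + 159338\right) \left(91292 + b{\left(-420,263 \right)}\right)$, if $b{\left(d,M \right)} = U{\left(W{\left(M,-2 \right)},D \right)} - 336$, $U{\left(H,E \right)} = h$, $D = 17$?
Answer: $36858002880$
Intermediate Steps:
$W{\left(F,r \right)} = F + F r$ ($W{\left(F,r \right)} = F r + F = F + F r$)
$h = 64$ ($h = \left(3 + 5\right)^{2} = 8^{2} = 64$)
$U{\left(H,E \right)} = 64$
$b{\left(d,M \right)} = -272$ ($b{\left(d,M \right)} = 64 - 336 = -272$)
$\left(245606 + 159338\right) \left(91292 + b{\left(-420,263 \right)}\right) = \left(245606 + 159338\right) \left(91292 - 272\right) = 404944 \cdot 91020 = 36858002880$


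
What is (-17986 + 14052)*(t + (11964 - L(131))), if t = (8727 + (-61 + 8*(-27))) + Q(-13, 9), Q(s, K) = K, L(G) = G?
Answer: -79828728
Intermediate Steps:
t = 8459 (t = (8727 + (-61 + 8*(-27))) + 9 = (8727 + (-61 - 216)) + 9 = (8727 - 277) + 9 = 8450 + 9 = 8459)
(-17986 + 14052)*(t + (11964 - L(131))) = (-17986 + 14052)*(8459 + (11964 - 1*131)) = -3934*(8459 + (11964 - 131)) = -3934*(8459 + 11833) = -3934*20292 = -79828728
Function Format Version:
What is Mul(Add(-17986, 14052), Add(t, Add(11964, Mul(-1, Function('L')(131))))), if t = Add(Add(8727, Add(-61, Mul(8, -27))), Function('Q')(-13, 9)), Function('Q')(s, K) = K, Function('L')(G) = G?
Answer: -79828728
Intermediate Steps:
t = 8459 (t = Add(Add(8727, Add(-61, Mul(8, -27))), 9) = Add(Add(8727, Add(-61, -216)), 9) = Add(Add(8727, -277), 9) = Add(8450, 9) = 8459)
Mul(Add(-17986, 14052), Add(t, Add(11964, Mul(-1, Function('L')(131))))) = Mul(Add(-17986, 14052), Add(8459, Add(11964, Mul(-1, 131)))) = Mul(-3934, Add(8459, Add(11964, -131))) = Mul(-3934, Add(8459, 11833)) = Mul(-3934, 20292) = -79828728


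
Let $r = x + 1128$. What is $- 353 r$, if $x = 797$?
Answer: $-679525$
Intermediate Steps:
$r = 1925$ ($r = 797 + 1128 = 1925$)
$- 353 r = \left(-353\right) 1925 = -679525$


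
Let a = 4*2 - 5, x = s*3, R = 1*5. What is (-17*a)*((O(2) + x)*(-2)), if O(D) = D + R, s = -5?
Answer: -816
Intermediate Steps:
R = 5
x = -15 (x = -5*3 = -15)
O(D) = 5 + D (O(D) = D + 5 = 5 + D)
a = 3 (a = 8 - 5 = 3)
(-17*a)*((O(2) + x)*(-2)) = (-17*3)*(((5 + 2) - 15)*(-2)) = -51*(7 - 15)*(-2) = -(-408)*(-2) = -51*16 = -816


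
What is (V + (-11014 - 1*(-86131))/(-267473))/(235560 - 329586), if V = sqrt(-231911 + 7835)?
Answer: 25039/8383138766 - I*sqrt(56019)/47013 ≈ 2.9868e-6 - 0.0050344*I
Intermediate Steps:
V = 2*I*sqrt(56019) (V = sqrt(-224076) = 2*I*sqrt(56019) ≈ 473.37*I)
(V + (-11014 - 1*(-86131))/(-267473))/(235560 - 329586) = (2*I*sqrt(56019) + (-11014 - 1*(-86131))/(-267473))/(235560 - 329586) = (2*I*sqrt(56019) + (-11014 + 86131)*(-1/267473))/(-94026) = (2*I*sqrt(56019) + 75117*(-1/267473))*(-1/94026) = (2*I*sqrt(56019) - 75117/267473)*(-1/94026) = (-75117/267473 + 2*I*sqrt(56019))*(-1/94026) = 25039/8383138766 - I*sqrt(56019)/47013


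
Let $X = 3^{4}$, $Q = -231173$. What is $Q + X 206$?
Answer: $-214487$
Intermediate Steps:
$X = 81$
$Q + X 206 = -231173 + 81 \cdot 206 = -231173 + 16686 = -214487$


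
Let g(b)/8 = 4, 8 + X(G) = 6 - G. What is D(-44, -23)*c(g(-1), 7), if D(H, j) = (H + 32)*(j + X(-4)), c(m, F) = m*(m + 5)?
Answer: 298368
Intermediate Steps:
X(G) = -2 - G (X(G) = -8 + (6 - G) = -2 - G)
g(b) = 32 (g(b) = 8*4 = 32)
c(m, F) = m*(5 + m)
D(H, j) = (2 + j)*(32 + H) (D(H, j) = (H + 32)*(j + (-2 - 1*(-4))) = (32 + H)*(j + (-2 + 4)) = (32 + H)*(j + 2) = (32 + H)*(2 + j) = (2 + j)*(32 + H))
D(-44, -23)*c(g(-1), 7) = (64 + 2*(-44) + 32*(-23) - 44*(-23))*(32*(5 + 32)) = (64 - 88 - 736 + 1012)*(32*37) = 252*1184 = 298368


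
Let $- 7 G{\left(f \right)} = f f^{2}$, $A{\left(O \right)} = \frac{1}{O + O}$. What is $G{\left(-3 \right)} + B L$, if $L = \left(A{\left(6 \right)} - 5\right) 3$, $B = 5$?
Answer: $- \frac{1957}{28} \approx -69.893$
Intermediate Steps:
$A{\left(O \right)} = \frac{1}{2 O}$
$G{\left(f \right)} = - \frac{f^{3}}{7}$ ($G{\left(f \right)} = - \frac{f f^{2}}{7} = - \frac{f^{3}}{7}$)
$L = - \frac{59}{4}$ ($L = \left(\frac{1}{2 \cdot 6} - 5\right) 3 = \left(\frac{1}{2} \cdot \frac{1}{6} - 5\right) 3 = \left(\frac{1}{12} - 5\right) 3 = \left(- \frac{59}{12}\right) 3 = - \frac{59}{4} \approx -14.75$)
$G{\left(-3 \right)} + B L = - \frac{\left(-3\right)^{3}}{7} + 5 \left(- \frac{59}{4}\right) = \left(- \frac{1}{7}\right) \left(-27\right) - \frac{295}{4} = \frac{27}{7} - \frac{295}{4} = - \frac{1957}{28}$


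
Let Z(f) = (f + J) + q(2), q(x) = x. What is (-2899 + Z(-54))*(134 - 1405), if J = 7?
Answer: 3741824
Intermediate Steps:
Z(f) = 9 + f (Z(f) = (f + 7) + 2 = (7 + f) + 2 = 9 + f)
(-2899 + Z(-54))*(134 - 1405) = (-2899 + (9 - 54))*(134 - 1405) = (-2899 - 45)*(-1271) = -2944*(-1271) = 3741824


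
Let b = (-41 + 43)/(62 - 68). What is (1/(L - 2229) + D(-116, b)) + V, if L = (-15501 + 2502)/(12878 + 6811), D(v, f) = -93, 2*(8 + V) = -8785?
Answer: -65754560373/14633260 ≈ -4493.5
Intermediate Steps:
V = -8801/2 (V = -8 + (½)*(-8785) = -8 - 8785/2 = -8801/2 ≈ -4400.5)
b = -⅓ (b = 2/(-6) = 2*(-⅙) = -⅓ ≈ -0.33333)
L = -4333/6563 (L = -12999/19689 = -12999*1/19689 = -4333/6563 ≈ -0.66022)
(1/(L - 2229) + D(-116, b)) + V = (1/(-4333/6563 - 2229) - 93) - 8801/2 = (1/(-14633260/6563) - 93) - 8801/2 = (-6563/14633260 - 93) - 8801/2 = -1360899743/14633260 - 8801/2 = -65754560373/14633260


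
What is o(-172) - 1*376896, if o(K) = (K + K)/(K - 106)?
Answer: -52388372/139 ≈ -3.7690e+5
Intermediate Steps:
o(K) = 2*K/(-106 + K) (o(K) = (2*K)/(-106 + K) = 2*K/(-106 + K))
o(-172) - 1*376896 = 2*(-172)/(-106 - 172) - 1*376896 = 2*(-172)/(-278) - 376896 = 2*(-172)*(-1/278) - 376896 = 172/139 - 376896 = -52388372/139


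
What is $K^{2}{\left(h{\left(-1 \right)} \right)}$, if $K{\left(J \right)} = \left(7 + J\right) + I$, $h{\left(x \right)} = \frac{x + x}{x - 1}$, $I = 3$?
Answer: $121$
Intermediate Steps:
$h{\left(x \right)} = \frac{2 x}{-1 + x}$
$K{\left(J \right)} = 10 + J$ ($K{\left(J \right)} = \left(7 + J\right) + 3 = 10 + J$)
$K^{2}{\left(h{\left(-1 \right)} \right)} = \left(10 + 2 \left(-1\right) \frac{1}{-1 - 1}\right)^{2} = \left(10 + 2 \left(-1\right) \frac{1}{-2}\right)^{2} = \left(10 + 2 \left(-1\right) \left(- \frac{1}{2}\right)\right)^{2} = \left(10 + 1\right)^{2} = 11^{2} = 121$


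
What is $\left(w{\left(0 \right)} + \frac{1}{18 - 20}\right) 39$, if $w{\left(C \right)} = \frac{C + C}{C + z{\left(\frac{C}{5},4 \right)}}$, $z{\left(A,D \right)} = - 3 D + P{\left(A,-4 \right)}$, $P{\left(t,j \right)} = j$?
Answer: $- \frac{39}{2} \approx -19.5$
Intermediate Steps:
$z{\left(A,D \right)} = -4 - 3 D$ ($z{\left(A,D \right)} = - 3 D - 4 = -4 - 3 D$)
$w{\left(C \right)} = \frac{2 C}{-16 + C}$ ($w{\left(C \right)} = \frac{C + C}{C - 16} = \frac{2 C}{C - 16} = \frac{2 C}{-16 + C}$)
$\left(w{\left(0 \right)} + \frac{1}{18 - 20}\right) 39 = \left(2 \cdot 0 \frac{1}{-16 + 0} + \frac{1}{18 - 20}\right) 39 = \left(2 \cdot 0 \frac{1}{-16} + \frac{1}{-2}\right) 39 = \left(2 \cdot 0 \left(- \frac{1}{16}\right) - \frac{1}{2}\right) 39 = \left(0 - \frac{1}{2}\right) 39 = \left(- \frac{1}{2}\right) 39 = - \frac{39}{2}$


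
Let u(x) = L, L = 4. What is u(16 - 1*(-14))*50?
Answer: 200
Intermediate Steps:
u(x) = 4
u(16 - 1*(-14))*50 = 4*50 = 200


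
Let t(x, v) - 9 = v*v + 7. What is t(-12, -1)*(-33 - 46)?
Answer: -1343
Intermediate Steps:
t(x, v) = 16 + v**2 (t(x, v) = 9 + (v*v + 7) = 9 + (v**2 + 7) = 9 + (7 + v**2) = 16 + v**2)
t(-12, -1)*(-33 - 46) = (16 + (-1)**2)*(-33 - 46) = (16 + 1)*(-79) = 17*(-79) = -1343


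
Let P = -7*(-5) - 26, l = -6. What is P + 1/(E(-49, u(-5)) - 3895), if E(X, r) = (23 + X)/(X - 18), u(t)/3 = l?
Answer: 2348384/260939 ≈ 8.9997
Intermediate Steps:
u(t) = -18 (u(t) = 3*(-6) = -18)
E(X, r) = (23 + X)/(-18 + X)
P = 9 (P = 35 - 26 = 9)
P + 1/(E(-49, u(-5)) - 3895) = 9 + 1/((23 - 49)/(-18 - 49) - 3895) = 9 + 1/(-26/(-67) - 3895) = 9 + 1/(-1/67*(-26) - 3895) = 9 + 1/(26/67 - 3895) = 9 + 1/(-260939/67) = 9 - 67/260939 = 2348384/260939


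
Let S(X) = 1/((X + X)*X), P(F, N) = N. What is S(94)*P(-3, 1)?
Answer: 1/17672 ≈ 5.6587e-5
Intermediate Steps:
S(X) = 1/(2*X²) (S(X) = 1/(((2*X))*X) = (1/(2*X))/X = 1/(2*X²))
S(94)*P(-3, 1) = ((½)/94²)*1 = ((½)*(1/8836))*1 = (1/17672)*1 = 1/17672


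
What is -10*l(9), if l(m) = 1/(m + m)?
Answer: -5/9 ≈ -0.55556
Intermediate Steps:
l(m) = 1/(2*m)
-10*l(9) = -5/9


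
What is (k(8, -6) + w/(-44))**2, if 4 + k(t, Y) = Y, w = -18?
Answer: 44521/484 ≈ 91.986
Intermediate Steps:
k(t, Y) = -4 + Y
(k(8, -6) + w/(-44))**2 = ((-4 - 6) - 18/(-44))**2 = (-10 - 18*(-1/44))**2 = (-10 + 9/22)**2 = (-211/22)**2 = 44521/484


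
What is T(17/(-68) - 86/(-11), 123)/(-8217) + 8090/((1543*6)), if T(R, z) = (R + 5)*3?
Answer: 161642461/185956188 ≈ 0.86925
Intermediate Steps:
T(R, z) = 15 + 3*R (T(R, z) = (5 + R)*3 = 15 + 3*R)
T(17/(-68) - 86/(-11), 123)/(-8217) + 8090/((1543*6)) = (15 + 3*(17/(-68) - 86/(-11)))/(-8217) + 8090/((1543*6)) = (15 + 3*(17*(-1/68) - 86*(-1/11)))*(-1/8217) + 8090/9258 = (15 + 3*(-¼ + 86/11))*(-1/8217) + 8090*(1/9258) = (15 + 3*(333/44))*(-1/8217) + 4045/4629 = (15 + 999/44)*(-1/8217) + 4045/4629 = (1659/44)*(-1/8217) + 4045/4629 = -553/120516 + 4045/4629 = 161642461/185956188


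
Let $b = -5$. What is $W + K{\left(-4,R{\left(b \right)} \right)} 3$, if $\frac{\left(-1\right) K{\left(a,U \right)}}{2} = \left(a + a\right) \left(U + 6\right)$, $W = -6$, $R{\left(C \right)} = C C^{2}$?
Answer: $-5718$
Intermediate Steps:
$R{\left(C \right)} = C^{3}$
$K{\left(a,U \right)} = - 4 a \left(6 + U\right)$ ($K{\left(a,U \right)} = - 2 \left(a + a\right) \left(U + 6\right) = - 2 \cdot 2 a \left(6 + U\right) = - 4 a \left(6 + U\right)$)
$W + K{\left(-4,R{\left(b \right)} \right)} 3 = -6 + \left(-4\right) \left(-4\right) \left(6 + \left(-5\right)^{3}\right) 3 = -6 + \left(-4\right) \left(-4\right) \left(6 - 125\right) 3 = -6 + \left(-4\right) \left(-4\right) \left(-119\right) 3 = -6 - 5712 = -5718$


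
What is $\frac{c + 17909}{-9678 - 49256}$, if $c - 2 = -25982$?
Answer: $\frac{8071}{58934} \approx 0.13695$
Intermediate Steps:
$c = -25980$ ($c = 2 - 25982 = -25980$)
$\frac{c + 17909}{-9678 - 49256} = \frac{-25980 + 17909}{-9678 - 49256} = - \frac{8071}{-58934} = \left(-8071\right) \left(- \frac{1}{58934}\right) = \frac{8071}{58934}$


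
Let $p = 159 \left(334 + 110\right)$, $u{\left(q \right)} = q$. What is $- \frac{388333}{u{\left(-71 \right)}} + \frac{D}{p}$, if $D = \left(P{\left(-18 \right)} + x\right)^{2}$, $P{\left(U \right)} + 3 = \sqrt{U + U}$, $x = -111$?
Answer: $\frac{761546573}{139231} - \frac{38 i}{1961} \approx 5469.7 - 0.019378 i$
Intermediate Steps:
$P{\left(U \right)} = -3 + \sqrt{2} \sqrt{U}$ ($P{\left(U \right)} = -3 + \sqrt{U + U} = -3 + \sqrt{2 U} = -3 + \sqrt{2} \sqrt{U}$)
$D = \left(-114 + 6 i\right)^{2}$ ($D = \left(\left(-3 + \sqrt{2} \sqrt{-18}\right) - 111\right)^{2} = \left(\left(-3 + \sqrt{2} \cdot 3 i \sqrt{2}\right) - 111\right)^{2} = \left(\left(-3 + 6 i\right) - 111\right)^{2} = \left(-114 + 6 i\right)^{2} \approx 12960.0 - 1368.0 i$)
$p = 70596$ ($p = 159 \cdot 444 = 70596$)
$- \frac{388333}{u{\left(-71 \right)}} + \frac{D}{p} = - \frac{388333}{-71} + \frac{12960 - 1368 i}{70596} = \left(-388333\right) \left(- \frac{1}{71}\right) + \left(12960 - 1368 i\right) \frac{1}{70596} = \frac{388333}{71} + \left(\frac{360}{1961} - \frac{38 i}{1961}\right) = \frac{761546573}{139231} - \frac{38 i}{1961}$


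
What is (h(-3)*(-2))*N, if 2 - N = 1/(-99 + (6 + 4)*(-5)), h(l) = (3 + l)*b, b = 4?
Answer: 0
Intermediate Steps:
h(l) = 12 + 4*l (h(l) = (3 + l)*4 = 12 + 4*l)
N = 299/149 (N = 2 - 1/(-99 + (6 + 4)*(-5)) = 2 - 1/(-99 + 10*(-5)) = 2 - 1/(-99 - 50) = 2 - 1/(-149) = 2 - 1*(-1/149) = 2 + 1/149 = 299/149 ≈ 2.0067)
(h(-3)*(-2))*N = ((12 + 4*(-3))*(-2))*(299/149) = ((12 - 12)*(-2))*(299/149) = (0*(-2))*(299/149) = 0*(299/149) = 0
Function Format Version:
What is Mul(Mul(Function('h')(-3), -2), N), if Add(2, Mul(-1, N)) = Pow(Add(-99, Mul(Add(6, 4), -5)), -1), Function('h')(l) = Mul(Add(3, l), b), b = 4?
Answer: 0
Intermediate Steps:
Function('h')(l) = Add(12, Mul(4, l)) (Function('h')(l) = Mul(Add(3, l), 4) = Add(12, Mul(4, l)))
N = Rational(299, 149) (N = Add(2, Mul(-1, Pow(Add(-99, Mul(Add(6, 4), -5)), -1))) = Add(2, Mul(-1, Pow(Add(-99, Mul(10, -5)), -1))) = Add(2, Mul(-1, Pow(Add(-99, -50), -1))) = Add(2, Mul(-1, Pow(-149, -1))) = Add(2, Mul(-1, Rational(-1, 149))) = Add(2, Rational(1, 149)) = Rational(299, 149) ≈ 2.0067)
Mul(Mul(Function('h')(-3), -2), N) = Mul(Mul(Add(12, Mul(4, -3)), -2), Rational(299, 149)) = Mul(Mul(Add(12, -12), -2), Rational(299, 149)) = Mul(Mul(0, -2), Rational(299, 149)) = Mul(0, Rational(299, 149)) = 0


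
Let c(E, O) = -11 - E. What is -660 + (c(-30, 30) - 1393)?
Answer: -2034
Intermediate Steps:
-660 + (c(-30, 30) - 1393) = -660 + ((-11 - 1*(-30)) - 1393) = -660 + ((-11 + 30) - 1393) = -660 + (19 - 1393) = -660 - 1374 = -2034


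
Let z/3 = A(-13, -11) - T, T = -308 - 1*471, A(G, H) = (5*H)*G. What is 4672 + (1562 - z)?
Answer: 1752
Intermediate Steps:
A(G, H) = 5*G*H
T = -779 (T = -308 - 471 = -779)
z = 4482 (z = 3*(5*(-13)*(-11) - 1*(-779)) = 3*(715 + 779) = 3*1494 = 4482)
4672 + (1562 - z) = 4672 + (1562 - 1*4482) = 4672 + (1562 - 4482) = 4672 - 2920 = 1752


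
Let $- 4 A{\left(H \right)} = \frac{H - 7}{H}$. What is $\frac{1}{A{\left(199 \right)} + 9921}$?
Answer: $\frac{199}{1974231} \approx 0.0001008$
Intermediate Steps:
$A{\left(H \right)} = - \frac{-7 + H}{4 H}$ ($A{\left(H \right)} = - \frac{\frac{1}{H} \left(H - 7\right)}{4} = - \frac{\frac{1}{H} \left(-7 + H\right)}{4} = - \frac{-7 + H}{4 H}$)
$\frac{1}{A{\left(199 \right)} + 9921} = \frac{1}{\frac{7 - 199}{4 \cdot 199} + 9921} = \frac{1}{\frac{1}{4} \cdot \frac{1}{199} \left(7 - 199\right) + 9921} = \frac{1}{\frac{1}{4} \cdot \frac{1}{199} \left(-192\right) + 9921} = \frac{1}{- \frac{48}{199} + 9921} = \frac{1}{\frac{1974231}{199}} = \frac{199}{1974231}$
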